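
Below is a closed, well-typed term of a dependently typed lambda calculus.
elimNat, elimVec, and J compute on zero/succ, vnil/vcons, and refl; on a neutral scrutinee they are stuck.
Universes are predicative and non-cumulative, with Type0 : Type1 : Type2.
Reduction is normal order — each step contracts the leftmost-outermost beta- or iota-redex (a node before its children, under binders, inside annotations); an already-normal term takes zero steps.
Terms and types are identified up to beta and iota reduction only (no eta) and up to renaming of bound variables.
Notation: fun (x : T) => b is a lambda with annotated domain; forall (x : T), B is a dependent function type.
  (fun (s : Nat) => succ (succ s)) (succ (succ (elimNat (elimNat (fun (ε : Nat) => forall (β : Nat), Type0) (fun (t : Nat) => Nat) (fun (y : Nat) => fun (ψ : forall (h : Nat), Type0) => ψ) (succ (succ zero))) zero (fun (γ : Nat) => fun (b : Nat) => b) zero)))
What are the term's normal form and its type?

normal form:
  succ (succ (succ (succ zero)))
the term's type:
  Nat


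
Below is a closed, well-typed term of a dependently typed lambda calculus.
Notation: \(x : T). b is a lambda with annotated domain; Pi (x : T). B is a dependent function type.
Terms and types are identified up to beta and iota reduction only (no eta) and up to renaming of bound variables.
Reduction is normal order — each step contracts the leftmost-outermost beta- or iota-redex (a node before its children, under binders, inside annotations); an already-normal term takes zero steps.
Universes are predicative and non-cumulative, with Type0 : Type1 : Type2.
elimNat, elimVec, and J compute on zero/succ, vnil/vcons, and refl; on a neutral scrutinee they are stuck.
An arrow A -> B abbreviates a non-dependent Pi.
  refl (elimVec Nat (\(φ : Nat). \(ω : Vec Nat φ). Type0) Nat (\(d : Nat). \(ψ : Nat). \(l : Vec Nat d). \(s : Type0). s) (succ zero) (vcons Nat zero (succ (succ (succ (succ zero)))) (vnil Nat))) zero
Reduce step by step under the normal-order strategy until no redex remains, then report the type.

normal-order reduction sequence:
  refl (elimVec Nat (\(φ : Nat). \(ω : Vec Nat φ). Type0) Nat (\(d : Nat). \(ψ : Nat). \(l : Vec Nat d). \(s : Type0). s) (succ zero) (vcons Nat zero (succ (succ (succ (succ zero)))) (vnil Nat))) zero
  ~> refl ((\(φ : Nat). \(ω : Nat). \(d : Vec Nat φ). \(ψ : Type0). ψ) zero (succ (succ (succ (succ zero)))) (vnil Nat) (elimVec Nat (\(l : Nat). \(s : Vec Nat l). Type0) Nat (\(w : Nat). \(ζ : Nat). \(j : Vec Nat w). \(c : Type0). c) zero (vnil Nat))) zero
  ~> refl ((\(φ : Nat). \(ω : Vec Nat zero). \(d : Type0). d) (succ (succ (succ (succ zero)))) (vnil Nat) (elimVec Nat (\(ψ : Nat). \(l : Vec Nat ψ). Type0) Nat (\(s : Nat). \(w : Nat). \(ζ : Vec Nat s). \(j : Type0). j) zero (vnil Nat))) zero
  ~> refl ((\(φ : Vec Nat zero). \(ω : Type0). ω) (vnil Nat) (elimVec Nat (\(d : Nat). \(ψ : Vec Nat d). Type0) Nat (\(l : Nat). \(s : Nat). \(w : Vec Nat l). \(ζ : Type0). ζ) zero (vnil Nat))) zero
  ~> refl ((\(φ : Type0). φ) (elimVec Nat (\(ω : Nat). \(d : Vec Nat ω). Type0) Nat (\(ψ : Nat). \(l : Nat). \(s : Vec Nat ψ). \(w : Type0). w) zero (vnil Nat))) zero
  ~> refl (elimVec Nat (\(φ : Nat). \(ω : Vec Nat φ). Type0) Nat (\(d : Nat). \(ψ : Nat). \(l : Vec Nat d). \(s : Type0). s) zero (vnil Nat)) zero
  ~> refl Nat zero
the term's type:
  Eq Nat zero zero


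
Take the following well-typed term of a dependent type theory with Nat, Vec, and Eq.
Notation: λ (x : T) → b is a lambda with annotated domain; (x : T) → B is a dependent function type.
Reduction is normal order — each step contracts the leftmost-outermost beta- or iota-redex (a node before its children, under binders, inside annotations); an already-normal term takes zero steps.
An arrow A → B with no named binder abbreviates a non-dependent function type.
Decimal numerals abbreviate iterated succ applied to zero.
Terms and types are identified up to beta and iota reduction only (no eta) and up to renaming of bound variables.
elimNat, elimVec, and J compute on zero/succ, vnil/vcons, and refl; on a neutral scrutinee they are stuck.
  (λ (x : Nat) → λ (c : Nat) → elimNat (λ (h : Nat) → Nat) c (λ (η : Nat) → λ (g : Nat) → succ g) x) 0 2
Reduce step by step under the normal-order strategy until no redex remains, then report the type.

reduction (normal order):
  (λ (x : Nat) → λ (c : Nat) → elimNat (λ (h : Nat) → Nat) c (λ (η : Nat) → λ (g : Nat) → succ g) x) 0 2
  ~> (λ (x : Nat) → elimNat (λ (c : Nat) → Nat) x (λ (h : Nat) → λ (η : Nat) → succ η) 0) 2
  ~> elimNat (λ (x : Nat) → Nat) 2 (λ (c : Nat) → λ (h : Nat) → succ h) 0
  ~> 2
type:
  Nat


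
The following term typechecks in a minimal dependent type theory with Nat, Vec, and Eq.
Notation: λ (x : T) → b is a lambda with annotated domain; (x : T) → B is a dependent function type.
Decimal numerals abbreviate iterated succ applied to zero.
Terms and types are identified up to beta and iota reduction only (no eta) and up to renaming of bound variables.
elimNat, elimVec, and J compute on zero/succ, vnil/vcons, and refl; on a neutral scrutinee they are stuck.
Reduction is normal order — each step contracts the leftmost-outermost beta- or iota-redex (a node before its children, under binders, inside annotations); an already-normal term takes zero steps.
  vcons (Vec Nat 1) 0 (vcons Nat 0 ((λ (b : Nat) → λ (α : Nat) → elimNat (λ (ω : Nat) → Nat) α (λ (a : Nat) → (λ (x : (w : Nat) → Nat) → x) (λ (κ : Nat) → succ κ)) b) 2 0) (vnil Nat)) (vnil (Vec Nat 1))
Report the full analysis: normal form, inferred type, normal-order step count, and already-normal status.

resulting normal form:
  vcons (Vec Nat 1) 0 (vcons Nat 0 2 (vnil Nat)) (vnil (Vec Nat 1))
type:
  Vec (Vec Nat 1) 1
normal-order step count: 11
term was already normal: no
first redex: a beta-redex


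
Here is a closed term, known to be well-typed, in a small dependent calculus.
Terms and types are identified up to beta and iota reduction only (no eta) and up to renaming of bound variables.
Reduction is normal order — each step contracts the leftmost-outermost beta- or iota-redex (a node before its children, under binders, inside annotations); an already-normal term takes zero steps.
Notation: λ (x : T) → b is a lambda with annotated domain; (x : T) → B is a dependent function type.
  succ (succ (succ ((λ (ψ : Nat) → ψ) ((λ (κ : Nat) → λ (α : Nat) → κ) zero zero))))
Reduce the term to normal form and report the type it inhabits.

resulting normal form:
  succ (succ (succ zero))
inferred type:
  Nat


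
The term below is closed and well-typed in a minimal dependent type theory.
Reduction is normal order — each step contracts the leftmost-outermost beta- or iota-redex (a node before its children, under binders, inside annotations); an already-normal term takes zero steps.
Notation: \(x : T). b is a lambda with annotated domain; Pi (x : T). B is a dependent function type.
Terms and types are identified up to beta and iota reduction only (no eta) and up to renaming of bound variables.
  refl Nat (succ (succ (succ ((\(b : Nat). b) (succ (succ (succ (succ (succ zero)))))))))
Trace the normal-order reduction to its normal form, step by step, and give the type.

normal-order reduction sequence:
  refl Nat (succ (succ (succ ((\(b : Nat). b) (succ (succ (succ (succ (succ zero)))))))))
  ~> refl Nat (succ (succ (succ (succ (succ (succ (succ (succ zero))))))))
inferred type:
  Eq Nat (succ (succ (succ (succ (succ (succ (succ (succ zero)))))))) (succ (succ (succ (succ (succ (succ (succ (succ zero))))))))


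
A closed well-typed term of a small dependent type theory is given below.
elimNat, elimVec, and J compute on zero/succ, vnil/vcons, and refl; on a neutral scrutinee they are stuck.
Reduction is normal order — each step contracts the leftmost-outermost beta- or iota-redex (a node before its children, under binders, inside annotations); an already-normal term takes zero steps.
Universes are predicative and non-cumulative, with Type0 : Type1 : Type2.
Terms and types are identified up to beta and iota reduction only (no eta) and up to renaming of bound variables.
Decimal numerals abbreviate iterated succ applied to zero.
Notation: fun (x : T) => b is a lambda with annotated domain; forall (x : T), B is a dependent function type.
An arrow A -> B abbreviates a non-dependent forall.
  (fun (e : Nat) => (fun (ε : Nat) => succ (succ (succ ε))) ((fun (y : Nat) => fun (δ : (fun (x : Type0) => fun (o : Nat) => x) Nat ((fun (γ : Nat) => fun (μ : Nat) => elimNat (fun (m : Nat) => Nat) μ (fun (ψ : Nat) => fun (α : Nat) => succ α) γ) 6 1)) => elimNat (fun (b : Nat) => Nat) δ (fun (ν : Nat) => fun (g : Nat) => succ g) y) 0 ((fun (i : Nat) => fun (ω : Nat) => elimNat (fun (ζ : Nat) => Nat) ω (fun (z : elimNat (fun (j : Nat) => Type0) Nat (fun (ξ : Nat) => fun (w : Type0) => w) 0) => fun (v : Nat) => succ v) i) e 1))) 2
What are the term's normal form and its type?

resulting normal form:
  6
the term's type:
  Nat


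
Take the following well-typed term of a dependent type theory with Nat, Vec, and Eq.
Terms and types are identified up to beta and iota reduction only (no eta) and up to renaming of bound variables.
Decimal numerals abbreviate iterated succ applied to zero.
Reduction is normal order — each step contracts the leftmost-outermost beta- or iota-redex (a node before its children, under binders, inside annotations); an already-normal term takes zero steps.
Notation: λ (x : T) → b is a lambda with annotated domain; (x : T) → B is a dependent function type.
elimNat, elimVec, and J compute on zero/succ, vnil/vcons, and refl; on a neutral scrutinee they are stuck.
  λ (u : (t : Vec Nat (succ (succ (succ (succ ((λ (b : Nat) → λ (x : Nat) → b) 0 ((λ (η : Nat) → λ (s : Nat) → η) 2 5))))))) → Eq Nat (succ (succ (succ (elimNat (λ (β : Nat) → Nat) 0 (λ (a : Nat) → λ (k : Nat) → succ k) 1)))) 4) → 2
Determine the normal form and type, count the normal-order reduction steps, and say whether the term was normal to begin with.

normal form:
  λ (u : (t : Vec Nat 4) → Eq Nat 4 4) → 2
type:
  (u : (t : Vec Nat 4) → Eq Nat 4 4) → Nat
reduction steps (normal order): 6
started in normal form: no
first redex: a beta-redex


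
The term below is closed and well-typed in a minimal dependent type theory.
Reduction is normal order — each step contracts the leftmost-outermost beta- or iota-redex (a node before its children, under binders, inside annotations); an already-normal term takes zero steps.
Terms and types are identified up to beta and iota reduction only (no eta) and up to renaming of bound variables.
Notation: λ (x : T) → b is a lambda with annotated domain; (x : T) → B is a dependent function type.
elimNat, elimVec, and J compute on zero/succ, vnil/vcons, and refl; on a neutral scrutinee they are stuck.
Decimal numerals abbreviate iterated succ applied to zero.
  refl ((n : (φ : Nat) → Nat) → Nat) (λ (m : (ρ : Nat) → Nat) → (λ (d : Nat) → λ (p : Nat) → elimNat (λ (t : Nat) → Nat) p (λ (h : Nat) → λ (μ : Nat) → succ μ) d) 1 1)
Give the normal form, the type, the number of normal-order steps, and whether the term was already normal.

reduced normal form:
  refl ((n : (φ : Nat) → Nat) → Nat) (λ (m : (ρ : Nat) → Nat) → 2)
type:
  Eq ((n : (φ : Nat) → Nat) → Nat) (λ (m : (ρ : Nat) → Nat) → 2) (λ (d : (p : Nat) → Nat) → 2)
reduction steps (normal order): 6
term was already normal: no
first redex: a beta-redex


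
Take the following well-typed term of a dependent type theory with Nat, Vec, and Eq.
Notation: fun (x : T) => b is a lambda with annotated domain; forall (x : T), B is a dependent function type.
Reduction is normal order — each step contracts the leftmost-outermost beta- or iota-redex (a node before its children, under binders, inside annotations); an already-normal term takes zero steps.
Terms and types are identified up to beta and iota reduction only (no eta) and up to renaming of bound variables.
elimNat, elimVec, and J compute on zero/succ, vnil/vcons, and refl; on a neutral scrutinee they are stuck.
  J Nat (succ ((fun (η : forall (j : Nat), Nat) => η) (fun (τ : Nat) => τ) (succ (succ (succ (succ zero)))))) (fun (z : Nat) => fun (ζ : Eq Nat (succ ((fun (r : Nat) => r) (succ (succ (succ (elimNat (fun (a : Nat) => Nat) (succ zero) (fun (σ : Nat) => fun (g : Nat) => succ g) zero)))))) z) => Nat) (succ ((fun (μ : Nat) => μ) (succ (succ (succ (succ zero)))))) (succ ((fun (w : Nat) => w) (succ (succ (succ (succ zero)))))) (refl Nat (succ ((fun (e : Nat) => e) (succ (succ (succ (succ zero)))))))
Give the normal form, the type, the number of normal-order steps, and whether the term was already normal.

resulting normal form:
  succ (succ (succ (succ (succ zero))))
type:
  Nat
normal-order step count: 2
term was already normal: no
first contracted redex: a J iota-redex


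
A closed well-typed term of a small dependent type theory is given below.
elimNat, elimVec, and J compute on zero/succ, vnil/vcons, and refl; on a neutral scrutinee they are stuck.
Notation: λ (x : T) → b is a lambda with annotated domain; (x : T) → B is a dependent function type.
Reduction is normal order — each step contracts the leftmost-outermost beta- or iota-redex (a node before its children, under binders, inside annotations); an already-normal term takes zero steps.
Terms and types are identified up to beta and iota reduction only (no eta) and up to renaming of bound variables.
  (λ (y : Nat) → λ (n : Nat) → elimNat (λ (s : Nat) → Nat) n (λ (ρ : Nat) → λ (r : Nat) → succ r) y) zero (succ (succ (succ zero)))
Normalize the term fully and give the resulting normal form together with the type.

resulting normal form:
  succ (succ (succ zero))
the term's type:
  Nat
observation: the term reaches its normal form after 3 normal-order steps.


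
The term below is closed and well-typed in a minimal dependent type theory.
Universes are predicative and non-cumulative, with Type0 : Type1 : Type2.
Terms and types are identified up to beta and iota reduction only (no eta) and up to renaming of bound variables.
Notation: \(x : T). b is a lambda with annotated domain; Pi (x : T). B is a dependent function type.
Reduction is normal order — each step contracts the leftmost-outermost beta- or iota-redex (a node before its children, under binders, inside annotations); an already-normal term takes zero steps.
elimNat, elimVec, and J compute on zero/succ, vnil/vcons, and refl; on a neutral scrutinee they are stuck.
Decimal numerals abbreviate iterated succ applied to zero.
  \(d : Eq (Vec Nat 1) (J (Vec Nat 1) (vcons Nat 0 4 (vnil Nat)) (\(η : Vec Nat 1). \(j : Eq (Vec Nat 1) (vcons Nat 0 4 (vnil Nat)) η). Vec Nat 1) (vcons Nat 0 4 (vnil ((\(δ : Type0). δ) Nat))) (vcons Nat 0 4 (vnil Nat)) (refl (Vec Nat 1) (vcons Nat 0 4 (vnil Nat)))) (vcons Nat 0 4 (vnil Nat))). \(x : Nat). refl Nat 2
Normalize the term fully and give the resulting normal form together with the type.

normal form:
  \(d : Eq (Vec Nat 1) (vcons Nat 0 4 (vnil Nat)) (vcons Nat 0 4 (vnil Nat))). \(η : Nat). refl Nat 2
the term's type:
  Pi (d : Eq (Vec Nat 1) (vcons Nat 0 4 (vnil Nat)) (vcons Nat 0 4 (vnil Nat))). Pi (η : Nat). Eq Nat 2 2


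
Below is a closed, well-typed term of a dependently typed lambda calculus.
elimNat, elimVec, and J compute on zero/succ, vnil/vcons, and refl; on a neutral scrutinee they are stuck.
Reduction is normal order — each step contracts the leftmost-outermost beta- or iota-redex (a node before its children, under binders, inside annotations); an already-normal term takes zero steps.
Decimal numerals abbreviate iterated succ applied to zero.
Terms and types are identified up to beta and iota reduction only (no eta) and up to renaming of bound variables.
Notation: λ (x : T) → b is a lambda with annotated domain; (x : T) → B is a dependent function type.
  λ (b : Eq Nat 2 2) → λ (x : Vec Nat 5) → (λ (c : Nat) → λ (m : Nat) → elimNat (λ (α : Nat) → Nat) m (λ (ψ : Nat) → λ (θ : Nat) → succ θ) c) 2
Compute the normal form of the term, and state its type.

reduced normal form:
  λ (b : Eq Nat 2 2) → λ (x : Vec Nat 5) → λ (c : Nat) → succ (succ c)
the term's type:
  (b : Eq Nat 2 2) → (x : Vec Nat 5) → (c : Nat) → Nat
observation: reduction starts at a beta-redex, and 8 normal-order steps reach the normal form.


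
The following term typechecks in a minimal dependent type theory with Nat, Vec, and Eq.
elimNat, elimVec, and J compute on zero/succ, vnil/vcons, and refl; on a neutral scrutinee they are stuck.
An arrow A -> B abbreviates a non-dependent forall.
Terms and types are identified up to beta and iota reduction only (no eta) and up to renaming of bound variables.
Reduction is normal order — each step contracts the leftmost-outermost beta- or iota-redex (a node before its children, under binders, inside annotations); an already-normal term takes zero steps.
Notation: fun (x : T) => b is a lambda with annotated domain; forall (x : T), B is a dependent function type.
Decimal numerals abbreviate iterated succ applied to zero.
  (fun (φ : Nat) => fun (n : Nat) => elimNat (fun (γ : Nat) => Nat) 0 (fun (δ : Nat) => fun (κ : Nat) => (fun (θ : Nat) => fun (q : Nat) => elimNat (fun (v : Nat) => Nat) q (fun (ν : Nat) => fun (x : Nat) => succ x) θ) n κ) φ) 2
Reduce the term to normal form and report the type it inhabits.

reduced normal form:
  fun (φ : Nat) => elimNat (fun (n : Nat) => Nat) (elimNat (fun (γ : Nat) => Nat) 0 (fun (δ : Nat) => fun (κ : Nat) => succ κ) φ) (fun (θ : Nat) => fun (q : Nat) => succ q) φ
the term's type:
  Nat -> Nat
observation: contracting a beta-redex first, the term normalizes in 12 steps.


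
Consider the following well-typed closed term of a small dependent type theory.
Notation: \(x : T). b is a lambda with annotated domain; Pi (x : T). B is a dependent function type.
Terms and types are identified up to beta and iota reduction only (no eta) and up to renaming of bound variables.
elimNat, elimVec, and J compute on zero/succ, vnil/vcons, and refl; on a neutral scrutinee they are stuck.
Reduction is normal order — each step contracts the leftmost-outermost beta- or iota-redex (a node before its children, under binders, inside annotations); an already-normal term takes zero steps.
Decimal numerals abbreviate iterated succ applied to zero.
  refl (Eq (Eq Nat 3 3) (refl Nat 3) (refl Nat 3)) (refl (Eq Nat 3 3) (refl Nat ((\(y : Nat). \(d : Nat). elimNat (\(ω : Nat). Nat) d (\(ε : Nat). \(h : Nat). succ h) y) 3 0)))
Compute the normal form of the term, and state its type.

reduced normal form:
  refl (Eq (Eq Nat 3 3) (refl Nat 3) (refl Nat 3)) (refl (Eq Nat 3 3) (refl Nat 3))
inferred type:
  Eq (Eq (Eq Nat 3 3) (refl Nat 3) (refl Nat 3)) (refl (Eq Nat 3 3) (refl Nat 3)) (refl (Eq Nat 3 3) (refl Nat 3))
observation: reduction starts at a beta-redex, and 12 normal-order steps reach the normal form.


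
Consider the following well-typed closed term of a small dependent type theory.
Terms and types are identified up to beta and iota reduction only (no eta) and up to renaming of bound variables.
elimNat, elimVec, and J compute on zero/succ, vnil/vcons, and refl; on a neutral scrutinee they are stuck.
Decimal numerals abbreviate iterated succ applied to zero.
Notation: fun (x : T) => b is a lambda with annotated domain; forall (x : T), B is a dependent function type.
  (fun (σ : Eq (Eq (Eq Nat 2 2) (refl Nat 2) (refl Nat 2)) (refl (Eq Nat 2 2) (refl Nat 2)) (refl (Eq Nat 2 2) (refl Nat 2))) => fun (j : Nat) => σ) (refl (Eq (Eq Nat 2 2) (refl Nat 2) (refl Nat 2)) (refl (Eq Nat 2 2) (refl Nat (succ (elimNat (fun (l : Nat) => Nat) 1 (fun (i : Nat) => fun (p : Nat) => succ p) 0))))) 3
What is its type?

inferred type:
  Eq (Eq (Eq Nat 2 2) (refl Nat 2) (refl Nat 2)) (refl (Eq Nat 2 2) (refl Nat 2)) (refl (Eq Nat 2 2) (refl Nat 2))


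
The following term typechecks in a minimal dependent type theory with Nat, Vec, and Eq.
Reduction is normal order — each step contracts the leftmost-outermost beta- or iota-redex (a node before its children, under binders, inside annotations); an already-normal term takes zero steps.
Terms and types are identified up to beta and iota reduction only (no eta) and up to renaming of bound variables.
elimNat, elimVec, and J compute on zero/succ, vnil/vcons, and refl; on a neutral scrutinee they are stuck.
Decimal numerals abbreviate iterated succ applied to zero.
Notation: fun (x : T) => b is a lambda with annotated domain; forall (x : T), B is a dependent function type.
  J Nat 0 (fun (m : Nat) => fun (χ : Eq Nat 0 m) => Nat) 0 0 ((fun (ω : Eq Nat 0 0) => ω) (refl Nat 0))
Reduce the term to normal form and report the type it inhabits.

resulting normal form:
  0
the term's type:
  Nat


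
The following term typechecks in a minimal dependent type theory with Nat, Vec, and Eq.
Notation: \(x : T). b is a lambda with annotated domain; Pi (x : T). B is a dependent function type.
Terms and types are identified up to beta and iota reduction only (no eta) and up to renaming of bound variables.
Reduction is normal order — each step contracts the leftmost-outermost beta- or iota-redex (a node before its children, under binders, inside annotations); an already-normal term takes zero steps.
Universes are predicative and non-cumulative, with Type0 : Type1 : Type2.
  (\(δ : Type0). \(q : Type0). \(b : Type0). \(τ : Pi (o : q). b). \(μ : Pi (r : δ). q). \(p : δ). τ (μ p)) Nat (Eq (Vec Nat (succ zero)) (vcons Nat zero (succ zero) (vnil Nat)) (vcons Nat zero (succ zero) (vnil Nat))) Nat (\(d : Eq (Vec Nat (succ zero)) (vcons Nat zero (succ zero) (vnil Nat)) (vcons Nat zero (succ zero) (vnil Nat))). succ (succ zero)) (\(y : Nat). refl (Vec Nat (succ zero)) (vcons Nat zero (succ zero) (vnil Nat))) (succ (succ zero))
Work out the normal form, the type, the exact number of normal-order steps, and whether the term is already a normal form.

reduced normal form:
  succ (succ zero)
inferred type:
  Nat
reduction steps (normal order): 7
already normal: no
first contracted redex: a beta-redex


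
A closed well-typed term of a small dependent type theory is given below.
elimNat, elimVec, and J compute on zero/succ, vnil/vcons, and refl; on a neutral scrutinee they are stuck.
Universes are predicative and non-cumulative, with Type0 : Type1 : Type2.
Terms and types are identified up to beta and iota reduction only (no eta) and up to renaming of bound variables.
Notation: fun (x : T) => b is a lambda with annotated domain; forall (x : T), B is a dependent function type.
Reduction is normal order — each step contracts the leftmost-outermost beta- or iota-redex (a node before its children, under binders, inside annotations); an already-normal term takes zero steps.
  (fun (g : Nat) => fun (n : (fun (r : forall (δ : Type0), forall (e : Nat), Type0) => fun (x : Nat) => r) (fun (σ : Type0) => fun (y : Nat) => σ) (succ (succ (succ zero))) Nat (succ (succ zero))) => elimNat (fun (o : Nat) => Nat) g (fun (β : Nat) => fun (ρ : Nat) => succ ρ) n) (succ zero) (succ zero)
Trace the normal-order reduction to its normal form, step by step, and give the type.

reduction (normal order):
  (fun (g : Nat) => fun (n : (fun (r : forall (δ : Type0), forall (e : Nat), Type0) => fun (x : Nat) => r) (fun (σ : Type0) => fun (y : Nat) => σ) (succ (succ (succ zero))) Nat (succ (succ zero))) => elimNat (fun (o : Nat) => Nat) g (fun (β : Nat) => fun (ρ : Nat) => succ ρ) n) (succ zero) (succ zero)
  ~> (fun (g : (fun (n : forall (r : Type0), forall (δ : Nat), Type0) => fun (e : Nat) => n) (fun (x : Type0) => fun (σ : Nat) => x) (succ (succ (succ zero))) Nat (succ (succ zero))) => elimNat (fun (y : Nat) => Nat) (succ zero) (fun (o : Nat) => fun (β : Nat) => succ β) g) (succ zero)
  ~> elimNat (fun (g : Nat) => Nat) (succ zero) (fun (n : Nat) => fun (r : Nat) => succ r) (succ zero)
  ~> (fun (g : Nat) => fun (n : Nat) => succ n) zero (elimNat (fun (r : Nat) => Nat) (succ zero) (fun (δ : Nat) => fun (e : Nat) => succ e) zero)
  ~> (fun (g : Nat) => succ g) (elimNat (fun (n : Nat) => Nat) (succ zero) (fun (r : Nat) => fun (δ : Nat) => succ δ) zero)
  ~> succ (elimNat (fun (g : Nat) => Nat) (succ zero) (fun (n : Nat) => fun (r : Nat) => succ r) zero)
  ~> succ (succ zero)
type:
  Nat


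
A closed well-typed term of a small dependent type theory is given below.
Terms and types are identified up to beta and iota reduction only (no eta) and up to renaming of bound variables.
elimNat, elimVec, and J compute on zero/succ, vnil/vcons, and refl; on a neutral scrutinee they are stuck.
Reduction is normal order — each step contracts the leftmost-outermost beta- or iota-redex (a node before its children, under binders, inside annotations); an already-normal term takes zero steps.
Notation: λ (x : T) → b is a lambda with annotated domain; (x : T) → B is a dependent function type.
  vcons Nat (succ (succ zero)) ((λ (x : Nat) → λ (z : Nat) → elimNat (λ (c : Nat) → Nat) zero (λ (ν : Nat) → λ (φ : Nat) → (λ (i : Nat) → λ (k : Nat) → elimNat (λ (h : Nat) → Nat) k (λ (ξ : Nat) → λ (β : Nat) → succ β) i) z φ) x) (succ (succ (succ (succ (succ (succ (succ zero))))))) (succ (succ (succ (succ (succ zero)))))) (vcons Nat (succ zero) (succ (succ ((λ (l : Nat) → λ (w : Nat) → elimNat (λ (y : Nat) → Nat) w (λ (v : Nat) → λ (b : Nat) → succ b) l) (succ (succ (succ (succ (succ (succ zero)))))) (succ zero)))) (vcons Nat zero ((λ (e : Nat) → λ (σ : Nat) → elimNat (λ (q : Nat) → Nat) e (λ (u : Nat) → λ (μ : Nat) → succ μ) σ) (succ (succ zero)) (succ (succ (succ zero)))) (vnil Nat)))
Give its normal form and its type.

reduced normal form:
  vcons Nat (succ (succ zero)) (succ (succ (succ (succ (succ (succ (succ (succ (succ (succ (succ (succ (succ (succ (succ (succ (succ (succ (succ (succ (succ (succ (succ (succ (succ (succ (succ (succ (succ (succ (succ (succ (succ (succ (succ zero))))))))))))))))))))))))))))))))))) (vcons Nat (succ zero) (succ (succ (succ (succ (succ (succ (succ (succ (succ zero))))))))) (vcons Nat zero (succ (succ (succ (succ (succ zero))))) (vnil Nat)))
type:
  Vec Nat (succ (succ (succ zero)))
observation: the first redex contracted is a beta-redex; the normal form is reached in 183 normal-order steps.


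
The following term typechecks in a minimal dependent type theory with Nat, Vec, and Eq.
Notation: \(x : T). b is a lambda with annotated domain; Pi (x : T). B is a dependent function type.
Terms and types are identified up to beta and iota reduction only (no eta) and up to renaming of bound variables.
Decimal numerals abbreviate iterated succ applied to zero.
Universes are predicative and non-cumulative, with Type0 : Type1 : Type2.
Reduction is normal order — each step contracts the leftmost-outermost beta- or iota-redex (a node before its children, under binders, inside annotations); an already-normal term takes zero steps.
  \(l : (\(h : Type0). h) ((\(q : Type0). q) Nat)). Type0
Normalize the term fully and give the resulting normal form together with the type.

normal form:
  \(l : Nat). Type0
type:
  Pi (l : Nat). Type1


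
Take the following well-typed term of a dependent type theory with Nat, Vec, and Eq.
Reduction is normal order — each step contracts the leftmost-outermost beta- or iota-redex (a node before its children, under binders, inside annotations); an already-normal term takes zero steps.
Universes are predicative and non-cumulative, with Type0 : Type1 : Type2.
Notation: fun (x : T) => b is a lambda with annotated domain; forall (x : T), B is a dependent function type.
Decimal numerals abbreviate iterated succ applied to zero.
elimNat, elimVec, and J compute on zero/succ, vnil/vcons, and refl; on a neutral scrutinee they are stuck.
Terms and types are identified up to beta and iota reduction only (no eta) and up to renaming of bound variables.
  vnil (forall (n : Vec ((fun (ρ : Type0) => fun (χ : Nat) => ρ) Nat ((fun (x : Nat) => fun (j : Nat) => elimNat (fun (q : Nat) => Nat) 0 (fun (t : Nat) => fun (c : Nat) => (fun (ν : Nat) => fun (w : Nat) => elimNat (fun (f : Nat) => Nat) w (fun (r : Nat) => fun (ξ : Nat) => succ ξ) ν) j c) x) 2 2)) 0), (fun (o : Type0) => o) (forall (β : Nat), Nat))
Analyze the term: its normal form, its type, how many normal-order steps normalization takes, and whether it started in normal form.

reduced normal form:
  vnil (forall (n : Vec Nat 0), forall (ρ : Nat), Nat)
type:
  Vec (forall (n : Vec Nat 0), forall (ρ : Nat), Nat) 0
reduction steps (normal order): 3
term was already normal: no
first contracted redex: a beta-redex


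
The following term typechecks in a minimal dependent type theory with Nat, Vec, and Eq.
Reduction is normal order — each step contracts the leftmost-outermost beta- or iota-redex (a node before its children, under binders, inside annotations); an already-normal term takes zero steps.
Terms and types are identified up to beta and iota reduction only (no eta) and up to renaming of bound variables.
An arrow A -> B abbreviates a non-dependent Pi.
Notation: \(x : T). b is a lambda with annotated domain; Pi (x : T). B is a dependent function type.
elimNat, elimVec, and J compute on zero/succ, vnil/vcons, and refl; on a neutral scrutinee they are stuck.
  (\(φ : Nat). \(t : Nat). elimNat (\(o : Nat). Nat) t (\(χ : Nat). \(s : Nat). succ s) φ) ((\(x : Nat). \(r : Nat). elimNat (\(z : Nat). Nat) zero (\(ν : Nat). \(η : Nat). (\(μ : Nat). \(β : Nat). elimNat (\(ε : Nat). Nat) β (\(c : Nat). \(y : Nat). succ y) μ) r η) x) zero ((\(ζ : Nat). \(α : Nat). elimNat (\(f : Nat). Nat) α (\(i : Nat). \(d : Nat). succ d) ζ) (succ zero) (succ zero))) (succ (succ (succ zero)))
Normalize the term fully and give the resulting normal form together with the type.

reduced normal form:
  succ (succ (succ zero))
type:
  Nat
observation: 6 normal-order steps separate the term from its normal form.


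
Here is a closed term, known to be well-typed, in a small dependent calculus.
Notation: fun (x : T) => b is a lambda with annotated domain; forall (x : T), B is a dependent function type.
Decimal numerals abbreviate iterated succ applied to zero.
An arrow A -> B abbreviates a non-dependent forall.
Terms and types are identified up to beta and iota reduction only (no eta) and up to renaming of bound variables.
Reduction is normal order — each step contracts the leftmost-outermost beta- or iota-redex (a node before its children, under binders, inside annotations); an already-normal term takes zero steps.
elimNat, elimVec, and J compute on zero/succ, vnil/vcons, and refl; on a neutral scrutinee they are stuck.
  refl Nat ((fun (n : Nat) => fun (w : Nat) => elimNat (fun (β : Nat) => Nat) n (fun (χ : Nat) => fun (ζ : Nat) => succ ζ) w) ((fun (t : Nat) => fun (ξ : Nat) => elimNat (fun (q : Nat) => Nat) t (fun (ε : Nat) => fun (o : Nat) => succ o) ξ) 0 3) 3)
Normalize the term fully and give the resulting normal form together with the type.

reduced normal form:
  refl Nat 6
type:
  Eq Nat 6 6


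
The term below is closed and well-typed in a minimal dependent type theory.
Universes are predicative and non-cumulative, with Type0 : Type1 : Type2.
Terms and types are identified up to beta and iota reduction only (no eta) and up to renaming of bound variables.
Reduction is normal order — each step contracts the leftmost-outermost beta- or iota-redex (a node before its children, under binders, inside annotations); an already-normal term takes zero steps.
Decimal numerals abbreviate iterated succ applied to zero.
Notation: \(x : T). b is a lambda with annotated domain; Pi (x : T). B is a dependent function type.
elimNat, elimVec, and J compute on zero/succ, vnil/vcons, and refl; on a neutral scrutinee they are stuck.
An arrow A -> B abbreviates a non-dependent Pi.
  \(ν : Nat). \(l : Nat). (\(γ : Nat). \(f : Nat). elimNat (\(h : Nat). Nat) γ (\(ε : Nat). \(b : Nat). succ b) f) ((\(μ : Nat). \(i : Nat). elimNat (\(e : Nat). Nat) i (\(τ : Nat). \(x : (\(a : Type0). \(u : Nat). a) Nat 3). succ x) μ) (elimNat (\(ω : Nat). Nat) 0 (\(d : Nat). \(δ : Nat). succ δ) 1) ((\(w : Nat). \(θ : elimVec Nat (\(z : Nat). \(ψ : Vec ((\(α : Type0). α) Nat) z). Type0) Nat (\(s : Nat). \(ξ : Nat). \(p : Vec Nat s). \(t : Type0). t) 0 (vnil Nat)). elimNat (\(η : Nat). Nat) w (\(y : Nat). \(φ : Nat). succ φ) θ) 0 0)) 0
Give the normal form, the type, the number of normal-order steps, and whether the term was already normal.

reduced normal form:
  \(ν : Nat). \(l : Nat). 1
inferred type:
  Nat -> Nat -> Nat
reduction steps (normal order): 18
started in normal form: no
first contracted redex: a beta-redex


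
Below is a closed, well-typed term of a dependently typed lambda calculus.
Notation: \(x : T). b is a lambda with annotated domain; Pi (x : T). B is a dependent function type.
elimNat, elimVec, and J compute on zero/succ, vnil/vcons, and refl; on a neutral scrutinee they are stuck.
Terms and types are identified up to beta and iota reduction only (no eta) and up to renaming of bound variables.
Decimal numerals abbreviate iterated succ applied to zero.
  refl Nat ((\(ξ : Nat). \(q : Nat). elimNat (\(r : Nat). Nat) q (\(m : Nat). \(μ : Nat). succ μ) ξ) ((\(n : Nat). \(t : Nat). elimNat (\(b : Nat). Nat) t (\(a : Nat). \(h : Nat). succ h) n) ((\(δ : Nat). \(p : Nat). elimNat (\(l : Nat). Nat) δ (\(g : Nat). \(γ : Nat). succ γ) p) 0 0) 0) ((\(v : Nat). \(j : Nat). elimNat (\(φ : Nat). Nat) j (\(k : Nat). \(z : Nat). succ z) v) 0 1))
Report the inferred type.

type:
  Eq Nat 1 1


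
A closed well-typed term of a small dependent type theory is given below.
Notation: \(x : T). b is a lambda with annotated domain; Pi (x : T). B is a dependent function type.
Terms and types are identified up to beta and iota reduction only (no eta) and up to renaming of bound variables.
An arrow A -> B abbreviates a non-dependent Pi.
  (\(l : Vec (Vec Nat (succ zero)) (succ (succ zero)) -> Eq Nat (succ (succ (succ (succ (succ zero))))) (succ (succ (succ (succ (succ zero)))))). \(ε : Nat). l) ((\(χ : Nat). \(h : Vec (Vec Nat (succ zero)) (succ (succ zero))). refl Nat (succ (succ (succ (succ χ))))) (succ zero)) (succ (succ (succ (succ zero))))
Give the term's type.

inferred type:
  Vec (Vec Nat (succ zero)) (succ (succ zero)) -> Eq Nat (succ (succ (succ (succ (succ zero))))) (succ (succ (succ (succ (succ zero)))))


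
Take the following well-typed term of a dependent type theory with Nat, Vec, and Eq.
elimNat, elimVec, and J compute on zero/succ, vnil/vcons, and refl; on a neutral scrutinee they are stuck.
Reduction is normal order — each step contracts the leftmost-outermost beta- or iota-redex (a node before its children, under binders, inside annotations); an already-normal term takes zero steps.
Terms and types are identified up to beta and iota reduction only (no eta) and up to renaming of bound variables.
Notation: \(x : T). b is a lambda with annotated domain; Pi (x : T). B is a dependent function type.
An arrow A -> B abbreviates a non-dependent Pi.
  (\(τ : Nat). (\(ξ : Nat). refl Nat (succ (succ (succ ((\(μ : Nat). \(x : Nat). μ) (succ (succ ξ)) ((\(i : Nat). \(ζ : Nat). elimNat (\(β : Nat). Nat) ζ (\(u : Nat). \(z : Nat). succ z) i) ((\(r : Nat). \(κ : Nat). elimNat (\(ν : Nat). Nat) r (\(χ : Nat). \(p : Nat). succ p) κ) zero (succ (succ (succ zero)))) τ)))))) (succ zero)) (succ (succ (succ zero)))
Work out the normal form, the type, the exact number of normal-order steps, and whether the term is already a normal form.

resulting normal form:
  refl Nat (succ (succ (succ (succ (succ (succ zero))))))
type:
  Eq Nat (succ (succ (succ (succ (succ (succ zero)))))) (succ (succ (succ (succ (succ (succ zero))))))
normal-order step count: 4
started in normal form: no
first contracted redex: a beta-redex


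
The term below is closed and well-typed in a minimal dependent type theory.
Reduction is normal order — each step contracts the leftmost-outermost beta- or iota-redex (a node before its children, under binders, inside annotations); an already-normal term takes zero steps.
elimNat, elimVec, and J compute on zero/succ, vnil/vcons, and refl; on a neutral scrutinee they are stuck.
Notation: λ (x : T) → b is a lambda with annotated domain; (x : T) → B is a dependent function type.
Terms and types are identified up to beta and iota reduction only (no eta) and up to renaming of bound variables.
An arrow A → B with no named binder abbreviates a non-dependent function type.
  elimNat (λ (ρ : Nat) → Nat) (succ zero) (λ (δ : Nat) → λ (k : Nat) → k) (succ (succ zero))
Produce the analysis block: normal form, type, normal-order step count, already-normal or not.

reduced normal form:
  succ zero
type:
  Nat
steps to reach normal form (normal order): 7
term was already normal: no
first contracted redex: an elimNat iota-redex


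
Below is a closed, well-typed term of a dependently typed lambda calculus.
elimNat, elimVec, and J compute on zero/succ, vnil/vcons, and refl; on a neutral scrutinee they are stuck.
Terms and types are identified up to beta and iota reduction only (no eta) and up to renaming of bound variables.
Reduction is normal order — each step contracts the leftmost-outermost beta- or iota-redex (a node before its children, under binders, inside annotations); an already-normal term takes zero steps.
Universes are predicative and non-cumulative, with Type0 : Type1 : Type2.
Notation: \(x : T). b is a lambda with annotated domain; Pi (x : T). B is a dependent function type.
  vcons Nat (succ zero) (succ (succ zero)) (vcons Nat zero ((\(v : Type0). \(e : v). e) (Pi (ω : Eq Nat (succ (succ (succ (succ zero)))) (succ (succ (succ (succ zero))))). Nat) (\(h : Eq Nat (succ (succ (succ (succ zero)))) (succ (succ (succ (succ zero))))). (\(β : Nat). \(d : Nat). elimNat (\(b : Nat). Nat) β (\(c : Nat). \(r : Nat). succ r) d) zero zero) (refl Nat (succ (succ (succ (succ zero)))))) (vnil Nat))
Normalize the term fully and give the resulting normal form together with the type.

reduced normal form:
  vcons Nat (succ zero) (succ (succ zero)) (vcons Nat zero zero (vnil Nat))
inferred type:
  Vec Nat (succ (succ zero))
observation: the first redex contracted is a beta-redex; the normal form is reached in 6 normal-order steps.


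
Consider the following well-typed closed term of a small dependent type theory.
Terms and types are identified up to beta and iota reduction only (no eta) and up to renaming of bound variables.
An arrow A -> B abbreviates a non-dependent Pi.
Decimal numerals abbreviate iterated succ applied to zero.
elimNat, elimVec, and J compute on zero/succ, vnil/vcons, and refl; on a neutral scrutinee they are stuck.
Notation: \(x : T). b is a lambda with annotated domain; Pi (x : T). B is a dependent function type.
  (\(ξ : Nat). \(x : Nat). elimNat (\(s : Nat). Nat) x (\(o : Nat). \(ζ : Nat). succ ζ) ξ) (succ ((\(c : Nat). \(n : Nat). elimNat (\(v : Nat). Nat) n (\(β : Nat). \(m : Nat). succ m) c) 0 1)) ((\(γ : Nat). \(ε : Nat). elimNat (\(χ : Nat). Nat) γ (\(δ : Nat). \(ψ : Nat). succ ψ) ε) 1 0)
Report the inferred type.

type:
  Nat


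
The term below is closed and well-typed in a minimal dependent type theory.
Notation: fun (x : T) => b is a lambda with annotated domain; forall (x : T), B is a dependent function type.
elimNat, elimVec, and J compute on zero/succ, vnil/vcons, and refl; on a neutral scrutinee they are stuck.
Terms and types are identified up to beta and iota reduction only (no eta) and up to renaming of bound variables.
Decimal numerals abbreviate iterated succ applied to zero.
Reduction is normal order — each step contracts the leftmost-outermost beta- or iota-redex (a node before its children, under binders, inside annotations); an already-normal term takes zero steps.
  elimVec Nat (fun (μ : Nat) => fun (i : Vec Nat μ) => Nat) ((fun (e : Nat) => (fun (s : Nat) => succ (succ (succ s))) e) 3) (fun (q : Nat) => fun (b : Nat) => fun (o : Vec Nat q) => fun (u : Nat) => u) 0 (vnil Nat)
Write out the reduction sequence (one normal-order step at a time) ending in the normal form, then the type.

reduction (normal order):
  elimVec Nat (fun (μ : Nat) => fun (i : Vec Nat μ) => Nat) ((fun (e : Nat) => (fun (s : Nat) => succ (succ (succ s))) e) 3) (fun (q : Nat) => fun (b : Nat) => fun (o : Vec Nat q) => fun (u : Nat) => u) 0 (vnil Nat)
  ~> (fun (μ : Nat) => (fun (i : Nat) => succ (succ (succ i))) μ) 3
  ~> (fun (μ : Nat) => succ (succ (succ μ))) 3
  ~> 6
type:
  Nat
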